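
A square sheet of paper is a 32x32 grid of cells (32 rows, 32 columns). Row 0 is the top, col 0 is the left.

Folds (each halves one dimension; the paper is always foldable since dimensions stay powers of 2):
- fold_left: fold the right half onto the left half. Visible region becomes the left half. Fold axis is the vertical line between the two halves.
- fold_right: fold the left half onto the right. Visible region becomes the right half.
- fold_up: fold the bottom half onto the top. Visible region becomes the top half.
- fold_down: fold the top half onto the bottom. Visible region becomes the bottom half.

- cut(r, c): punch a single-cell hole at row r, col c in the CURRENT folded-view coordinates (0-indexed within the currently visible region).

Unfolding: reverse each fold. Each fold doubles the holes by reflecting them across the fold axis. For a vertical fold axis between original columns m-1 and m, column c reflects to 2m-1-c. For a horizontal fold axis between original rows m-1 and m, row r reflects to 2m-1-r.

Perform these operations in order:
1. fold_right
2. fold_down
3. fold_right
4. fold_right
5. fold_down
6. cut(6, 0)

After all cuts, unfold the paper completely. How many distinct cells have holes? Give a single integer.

Op 1 fold_right: fold axis v@16; visible region now rows[0,32) x cols[16,32) = 32x16
Op 2 fold_down: fold axis h@16; visible region now rows[16,32) x cols[16,32) = 16x16
Op 3 fold_right: fold axis v@24; visible region now rows[16,32) x cols[24,32) = 16x8
Op 4 fold_right: fold axis v@28; visible region now rows[16,32) x cols[28,32) = 16x4
Op 5 fold_down: fold axis h@24; visible region now rows[24,32) x cols[28,32) = 8x4
Op 6 cut(6, 0): punch at orig (30,28); cuts so far [(30, 28)]; region rows[24,32) x cols[28,32) = 8x4
Unfold 1 (reflect across h@24): 2 holes -> [(17, 28), (30, 28)]
Unfold 2 (reflect across v@28): 4 holes -> [(17, 27), (17, 28), (30, 27), (30, 28)]
Unfold 3 (reflect across v@24): 8 holes -> [(17, 19), (17, 20), (17, 27), (17, 28), (30, 19), (30, 20), (30, 27), (30, 28)]
Unfold 4 (reflect across h@16): 16 holes -> [(1, 19), (1, 20), (1, 27), (1, 28), (14, 19), (14, 20), (14, 27), (14, 28), (17, 19), (17, 20), (17, 27), (17, 28), (30, 19), (30, 20), (30, 27), (30, 28)]
Unfold 5 (reflect across v@16): 32 holes -> [(1, 3), (1, 4), (1, 11), (1, 12), (1, 19), (1, 20), (1, 27), (1, 28), (14, 3), (14, 4), (14, 11), (14, 12), (14, 19), (14, 20), (14, 27), (14, 28), (17, 3), (17, 4), (17, 11), (17, 12), (17, 19), (17, 20), (17, 27), (17, 28), (30, 3), (30, 4), (30, 11), (30, 12), (30, 19), (30, 20), (30, 27), (30, 28)]

Answer: 32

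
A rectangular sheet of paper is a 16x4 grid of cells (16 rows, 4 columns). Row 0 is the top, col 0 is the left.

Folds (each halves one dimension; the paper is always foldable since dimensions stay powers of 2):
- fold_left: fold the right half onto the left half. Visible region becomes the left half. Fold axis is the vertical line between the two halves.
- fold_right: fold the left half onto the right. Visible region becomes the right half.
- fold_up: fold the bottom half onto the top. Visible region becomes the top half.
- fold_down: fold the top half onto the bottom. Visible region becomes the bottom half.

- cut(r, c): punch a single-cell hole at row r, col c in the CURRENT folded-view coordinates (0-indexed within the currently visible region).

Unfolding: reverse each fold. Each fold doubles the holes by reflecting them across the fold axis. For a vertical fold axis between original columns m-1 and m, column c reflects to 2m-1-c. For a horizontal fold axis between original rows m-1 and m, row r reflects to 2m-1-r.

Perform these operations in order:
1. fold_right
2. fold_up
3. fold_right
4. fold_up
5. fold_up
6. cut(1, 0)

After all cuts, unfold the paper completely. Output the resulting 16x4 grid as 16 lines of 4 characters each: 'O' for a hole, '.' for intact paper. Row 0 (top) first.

Answer: ....
OOOO
OOOO
....
....
OOOO
OOOO
....
....
OOOO
OOOO
....
....
OOOO
OOOO
....

Derivation:
Op 1 fold_right: fold axis v@2; visible region now rows[0,16) x cols[2,4) = 16x2
Op 2 fold_up: fold axis h@8; visible region now rows[0,8) x cols[2,4) = 8x2
Op 3 fold_right: fold axis v@3; visible region now rows[0,8) x cols[3,4) = 8x1
Op 4 fold_up: fold axis h@4; visible region now rows[0,4) x cols[3,4) = 4x1
Op 5 fold_up: fold axis h@2; visible region now rows[0,2) x cols[3,4) = 2x1
Op 6 cut(1, 0): punch at orig (1,3); cuts so far [(1, 3)]; region rows[0,2) x cols[3,4) = 2x1
Unfold 1 (reflect across h@2): 2 holes -> [(1, 3), (2, 3)]
Unfold 2 (reflect across h@4): 4 holes -> [(1, 3), (2, 3), (5, 3), (6, 3)]
Unfold 3 (reflect across v@3): 8 holes -> [(1, 2), (1, 3), (2, 2), (2, 3), (5, 2), (5, 3), (6, 2), (6, 3)]
Unfold 4 (reflect across h@8): 16 holes -> [(1, 2), (1, 3), (2, 2), (2, 3), (5, 2), (5, 3), (6, 2), (6, 3), (9, 2), (9, 3), (10, 2), (10, 3), (13, 2), (13, 3), (14, 2), (14, 3)]
Unfold 5 (reflect across v@2): 32 holes -> [(1, 0), (1, 1), (1, 2), (1, 3), (2, 0), (2, 1), (2, 2), (2, 3), (5, 0), (5, 1), (5, 2), (5, 3), (6, 0), (6, 1), (6, 2), (6, 3), (9, 0), (9, 1), (9, 2), (9, 3), (10, 0), (10, 1), (10, 2), (10, 3), (13, 0), (13, 1), (13, 2), (13, 3), (14, 0), (14, 1), (14, 2), (14, 3)]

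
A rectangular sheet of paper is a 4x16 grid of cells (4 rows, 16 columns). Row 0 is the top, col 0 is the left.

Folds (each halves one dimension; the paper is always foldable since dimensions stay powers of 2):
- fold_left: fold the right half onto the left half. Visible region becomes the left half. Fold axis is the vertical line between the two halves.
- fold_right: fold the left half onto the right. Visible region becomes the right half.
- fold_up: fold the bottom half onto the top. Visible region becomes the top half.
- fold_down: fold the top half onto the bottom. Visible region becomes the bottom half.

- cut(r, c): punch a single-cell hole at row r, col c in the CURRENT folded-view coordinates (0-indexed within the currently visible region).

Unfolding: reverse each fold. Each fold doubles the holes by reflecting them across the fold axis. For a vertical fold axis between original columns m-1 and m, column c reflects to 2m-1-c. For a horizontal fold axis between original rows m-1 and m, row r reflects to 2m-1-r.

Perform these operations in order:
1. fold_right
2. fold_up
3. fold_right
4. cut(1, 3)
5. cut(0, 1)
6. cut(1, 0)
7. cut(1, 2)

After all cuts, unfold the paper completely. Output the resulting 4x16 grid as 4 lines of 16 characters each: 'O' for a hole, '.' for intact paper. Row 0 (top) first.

Op 1 fold_right: fold axis v@8; visible region now rows[0,4) x cols[8,16) = 4x8
Op 2 fold_up: fold axis h@2; visible region now rows[0,2) x cols[8,16) = 2x8
Op 3 fold_right: fold axis v@12; visible region now rows[0,2) x cols[12,16) = 2x4
Op 4 cut(1, 3): punch at orig (1,15); cuts so far [(1, 15)]; region rows[0,2) x cols[12,16) = 2x4
Op 5 cut(0, 1): punch at orig (0,13); cuts so far [(0, 13), (1, 15)]; region rows[0,2) x cols[12,16) = 2x4
Op 6 cut(1, 0): punch at orig (1,12); cuts so far [(0, 13), (1, 12), (1, 15)]; region rows[0,2) x cols[12,16) = 2x4
Op 7 cut(1, 2): punch at orig (1,14); cuts so far [(0, 13), (1, 12), (1, 14), (1, 15)]; region rows[0,2) x cols[12,16) = 2x4
Unfold 1 (reflect across v@12): 8 holes -> [(0, 10), (0, 13), (1, 8), (1, 9), (1, 11), (1, 12), (1, 14), (1, 15)]
Unfold 2 (reflect across h@2): 16 holes -> [(0, 10), (0, 13), (1, 8), (1, 9), (1, 11), (1, 12), (1, 14), (1, 15), (2, 8), (2, 9), (2, 11), (2, 12), (2, 14), (2, 15), (3, 10), (3, 13)]
Unfold 3 (reflect across v@8): 32 holes -> [(0, 2), (0, 5), (0, 10), (0, 13), (1, 0), (1, 1), (1, 3), (1, 4), (1, 6), (1, 7), (1, 8), (1, 9), (1, 11), (1, 12), (1, 14), (1, 15), (2, 0), (2, 1), (2, 3), (2, 4), (2, 6), (2, 7), (2, 8), (2, 9), (2, 11), (2, 12), (2, 14), (2, 15), (3, 2), (3, 5), (3, 10), (3, 13)]

Answer: ..O..O....O..O..
OO.OO.OOOO.OO.OO
OO.OO.OOOO.OO.OO
..O..O....O..O..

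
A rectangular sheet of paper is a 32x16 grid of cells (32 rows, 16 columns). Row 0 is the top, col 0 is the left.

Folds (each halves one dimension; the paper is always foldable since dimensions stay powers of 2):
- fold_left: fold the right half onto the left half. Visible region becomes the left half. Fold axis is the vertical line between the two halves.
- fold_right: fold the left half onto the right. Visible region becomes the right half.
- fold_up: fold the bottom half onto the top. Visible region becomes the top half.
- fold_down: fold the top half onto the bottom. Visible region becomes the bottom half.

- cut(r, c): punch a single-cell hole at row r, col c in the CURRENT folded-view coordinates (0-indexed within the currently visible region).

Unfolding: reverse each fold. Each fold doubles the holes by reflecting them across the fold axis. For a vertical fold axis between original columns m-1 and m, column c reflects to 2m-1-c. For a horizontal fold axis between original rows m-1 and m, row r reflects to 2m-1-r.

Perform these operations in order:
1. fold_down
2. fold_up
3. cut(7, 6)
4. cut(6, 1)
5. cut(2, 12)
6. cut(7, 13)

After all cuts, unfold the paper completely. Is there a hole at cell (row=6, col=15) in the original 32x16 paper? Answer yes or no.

Answer: no

Derivation:
Op 1 fold_down: fold axis h@16; visible region now rows[16,32) x cols[0,16) = 16x16
Op 2 fold_up: fold axis h@24; visible region now rows[16,24) x cols[0,16) = 8x16
Op 3 cut(7, 6): punch at orig (23,6); cuts so far [(23, 6)]; region rows[16,24) x cols[0,16) = 8x16
Op 4 cut(6, 1): punch at orig (22,1); cuts so far [(22, 1), (23, 6)]; region rows[16,24) x cols[0,16) = 8x16
Op 5 cut(2, 12): punch at orig (18,12); cuts so far [(18, 12), (22, 1), (23, 6)]; region rows[16,24) x cols[0,16) = 8x16
Op 6 cut(7, 13): punch at orig (23,13); cuts so far [(18, 12), (22, 1), (23, 6), (23, 13)]; region rows[16,24) x cols[0,16) = 8x16
Unfold 1 (reflect across h@24): 8 holes -> [(18, 12), (22, 1), (23, 6), (23, 13), (24, 6), (24, 13), (25, 1), (29, 12)]
Unfold 2 (reflect across h@16): 16 holes -> [(2, 12), (6, 1), (7, 6), (7, 13), (8, 6), (8, 13), (9, 1), (13, 12), (18, 12), (22, 1), (23, 6), (23, 13), (24, 6), (24, 13), (25, 1), (29, 12)]
Holes: [(2, 12), (6, 1), (7, 6), (7, 13), (8, 6), (8, 13), (9, 1), (13, 12), (18, 12), (22, 1), (23, 6), (23, 13), (24, 6), (24, 13), (25, 1), (29, 12)]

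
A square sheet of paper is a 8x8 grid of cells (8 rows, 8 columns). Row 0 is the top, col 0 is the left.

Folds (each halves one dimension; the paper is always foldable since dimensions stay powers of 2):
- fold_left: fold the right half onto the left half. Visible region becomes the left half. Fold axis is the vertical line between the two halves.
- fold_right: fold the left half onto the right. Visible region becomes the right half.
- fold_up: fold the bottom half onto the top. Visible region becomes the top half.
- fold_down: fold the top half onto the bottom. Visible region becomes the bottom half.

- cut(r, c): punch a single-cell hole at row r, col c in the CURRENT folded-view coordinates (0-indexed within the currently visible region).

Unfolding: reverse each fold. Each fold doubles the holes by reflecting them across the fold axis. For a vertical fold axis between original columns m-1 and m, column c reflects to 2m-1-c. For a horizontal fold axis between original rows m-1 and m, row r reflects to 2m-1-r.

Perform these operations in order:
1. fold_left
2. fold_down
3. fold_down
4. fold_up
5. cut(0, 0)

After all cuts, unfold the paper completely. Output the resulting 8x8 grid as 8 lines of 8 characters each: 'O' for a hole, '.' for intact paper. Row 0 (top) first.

Op 1 fold_left: fold axis v@4; visible region now rows[0,8) x cols[0,4) = 8x4
Op 2 fold_down: fold axis h@4; visible region now rows[4,8) x cols[0,4) = 4x4
Op 3 fold_down: fold axis h@6; visible region now rows[6,8) x cols[0,4) = 2x4
Op 4 fold_up: fold axis h@7; visible region now rows[6,7) x cols[0,4) = 1x4
Op 5 cut(0, 0): punch at orig (6,0); cuts so far [(6, 0)]; region rows[6,7) x cols[0,4) = 1x4
Unfold 1 (reflect across h@7): 2 holes -> [(6, 0), (7, 0)]
Unfold 2 (reflect across h@6): 4 holes -> [(4, 0), (5, 0), (6, 0), (7, 0)]
Unfold 3 (reflect across h@4): 8 holes -> [(0, 0), (1, 0), (2, 0), (3, 0), (4, 0), (5, 0), (6, 0), (7, 0)]
Unfold 4 (reflect across v@4): 16 holes -> [(0, 0), (0, 7), (1, 0), (1, 7), (2, 0), (2, 7), (3, 0), (3, 7), (4, 0), (4, 7), (5, 0), (5, 7), (6, 0), (6, 7), (7, 0), (7, 7)]

Answer: O......O
O......O
O......O
O......O
O......O
O......O
O......O
O......O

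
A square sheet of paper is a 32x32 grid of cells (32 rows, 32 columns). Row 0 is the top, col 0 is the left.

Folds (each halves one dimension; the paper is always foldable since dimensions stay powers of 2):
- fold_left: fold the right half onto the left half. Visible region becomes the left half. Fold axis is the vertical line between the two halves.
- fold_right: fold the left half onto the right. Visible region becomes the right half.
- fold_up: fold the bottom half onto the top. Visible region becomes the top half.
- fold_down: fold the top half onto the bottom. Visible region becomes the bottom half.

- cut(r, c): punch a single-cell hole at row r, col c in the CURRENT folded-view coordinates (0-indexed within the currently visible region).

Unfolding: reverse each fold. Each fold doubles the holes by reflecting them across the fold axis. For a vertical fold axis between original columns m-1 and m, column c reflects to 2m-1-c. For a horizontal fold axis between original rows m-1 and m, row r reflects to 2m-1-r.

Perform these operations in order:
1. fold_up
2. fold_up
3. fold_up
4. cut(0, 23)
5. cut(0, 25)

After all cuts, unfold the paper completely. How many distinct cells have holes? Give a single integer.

Op 1 fold_up: fold axis h@16; visible region now rows[0,16) x cols[0,32) = 16x32
Op 2 fold_up: fold axis h@8; visible region now rows[0,8) x cols[0,32) = 8x32
Op 3 fold_up: fold axis h@4; visible region now rows[0,4) x cols[0,32) = 4x32
Op 4 cut(0, 23): punch at orig (0,23); cuts so far [(0, 23)]; region rows[0,4) x cols[0,32) = 4x32
Op 5 cut(0, 25): punch at orig (0,25); cuts so far [(0, 23), (0, 25)]; region rows[0,4) x cols[0,32) = 4x32
Unfold 1 (reflect across h@4): 4 holes -> [(0, 23), (0, 25), (7, 23), (7, 25)]
Unfold 2 (reflect across h@8): 8 holes -> [(0, 23), (0, 25), (7, 23), (7, 25), (8, 23), (8, 25), (15, 23), (15, 25)]
Unfold 3 (reflect across h@16): 16 holes -> [(0, 23), (0, 25), (7, 23), (7, 25), (8, 23), (8, 25), (15, 23), (15, 25), (16, 23), (16, 25), (23, 23), (23, 25), (24, 23), (24, 25), (31, 23), (31, 25)]

Answer: 16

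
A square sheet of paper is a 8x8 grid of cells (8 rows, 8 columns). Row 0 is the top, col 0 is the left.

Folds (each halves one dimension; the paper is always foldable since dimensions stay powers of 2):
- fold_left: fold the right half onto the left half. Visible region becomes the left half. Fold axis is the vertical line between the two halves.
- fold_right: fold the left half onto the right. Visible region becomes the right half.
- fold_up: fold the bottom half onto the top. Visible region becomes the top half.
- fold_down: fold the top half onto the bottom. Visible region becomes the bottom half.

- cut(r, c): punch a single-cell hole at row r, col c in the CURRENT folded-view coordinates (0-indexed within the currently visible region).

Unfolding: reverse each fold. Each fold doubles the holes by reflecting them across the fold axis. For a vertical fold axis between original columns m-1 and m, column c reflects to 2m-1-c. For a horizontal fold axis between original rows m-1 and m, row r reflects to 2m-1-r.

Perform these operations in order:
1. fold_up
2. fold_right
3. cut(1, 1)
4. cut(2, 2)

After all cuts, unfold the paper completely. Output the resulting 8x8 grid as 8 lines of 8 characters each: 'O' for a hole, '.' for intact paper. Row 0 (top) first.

Answer: ........
..O..O..
.O....O.
........
........
.O....O.
..O..O..
........

Derivation:
Op 1 fold_up: fold axis h@4; visible region now rows[0,4) x cols[0,8) = 4x8
Op 2 fold_right: fold axis v@4; visible region now rows[0,4) x cols[4,8) = 4x4
Op 3 cut(1, 1): punch at orig (1,5); cuts so far [(1, 5)]; region rows[0,4) x cols[4,8) = 4x4
Op 4 cut(2, 2): punch at orig (2,6); cuts so far [(1, 5), (2, 6)]; region rows[0,4) x cols[4,8) = 4x4
Unfold 1 (reflect across v@4): 4 holes -> [(1, 2), (1, 5), (2, 1), (2, 6)]
Unfold 2 (reflect across h@4): 8 holes -> [(1, 2), (1, 5), (2, 1), (2, 6), (5, 1), (5, 6), (6, 2), (6, 5)]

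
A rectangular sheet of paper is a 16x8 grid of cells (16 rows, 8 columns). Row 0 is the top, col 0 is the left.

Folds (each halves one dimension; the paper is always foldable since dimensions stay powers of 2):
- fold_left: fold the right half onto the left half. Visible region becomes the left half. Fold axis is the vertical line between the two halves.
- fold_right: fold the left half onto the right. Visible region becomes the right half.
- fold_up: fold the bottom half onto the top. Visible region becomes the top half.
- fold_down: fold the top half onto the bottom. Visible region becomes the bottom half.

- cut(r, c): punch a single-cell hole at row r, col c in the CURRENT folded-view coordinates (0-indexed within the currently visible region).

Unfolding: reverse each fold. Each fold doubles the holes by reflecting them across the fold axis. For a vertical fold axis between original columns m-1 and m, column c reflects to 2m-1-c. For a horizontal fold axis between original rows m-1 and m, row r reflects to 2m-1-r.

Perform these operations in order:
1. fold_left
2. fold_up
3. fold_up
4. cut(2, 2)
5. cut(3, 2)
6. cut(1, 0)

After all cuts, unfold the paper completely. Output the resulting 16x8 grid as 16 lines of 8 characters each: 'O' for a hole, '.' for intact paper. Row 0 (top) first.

Op 1 fold_left: fold axis v@4; visible region now rows[0,16) x cols[0,4) = 16x4
Op 2 fold_up: fold axis h@8; visible region now rows[0,8) x cols[0,4) = 8x4
Op 3 fold_up: fold axis h@4; visible region now rows[0,4) x cols[0,4) = 4x4
Op 4 cut(2, 2): punch at orig (2,2); cuts so far [(2, 2)]; region rows[0,4) x cols[0,4) = 4x4
Op 5 cut(3, 2): punch at orig (3,2); cuts so far [(2, 2), (3, 2)]; region rows[0,4) x cols[0,4) = 4x4
Op 6 cut(1, 0): punch at orig (1,0); cuts so far [(1, 0), (2, 2), (3, 2)]; region rows[0,4) x cols[0,4) = 4x4
Unfold 1 (reflect across h@4): 6 holes -> [(1, 0), (2, 2), (3, 2), (4, 2), (5, 2), (6, 0)]
Unfold 2 (reflect across h@8): 12 holes -> [(1, 0), (2, 2), (3, 2), (4, 2), (5, 2), (6, 0), (9, 0), (10, 2), (11, 2), (12, 2), (13, 2), (14, 0)]
Unfold 3 (reflect across v@4): 24 holes -> [(1, 0), (1, 7), (2, 2), (2, 5), (3, 2), (3, 5), (4, 2), (4, 5), (5, 2), (5, 5), (6, 0), (6, 7), (9, 0), (9, 7), (10, 2), (10, 5), (11, 2), (11, 5), (12, 2), (12, 5), (13, 2), (13, 5), (14, 0), (14, 7)]

Answer: ........
O......O
..O..O..
..O..O..
..O..O..
..O..O..
O......O
........
........
O......O
..O..O..
..O..O..
..O..O..
..O..O..
O......O
........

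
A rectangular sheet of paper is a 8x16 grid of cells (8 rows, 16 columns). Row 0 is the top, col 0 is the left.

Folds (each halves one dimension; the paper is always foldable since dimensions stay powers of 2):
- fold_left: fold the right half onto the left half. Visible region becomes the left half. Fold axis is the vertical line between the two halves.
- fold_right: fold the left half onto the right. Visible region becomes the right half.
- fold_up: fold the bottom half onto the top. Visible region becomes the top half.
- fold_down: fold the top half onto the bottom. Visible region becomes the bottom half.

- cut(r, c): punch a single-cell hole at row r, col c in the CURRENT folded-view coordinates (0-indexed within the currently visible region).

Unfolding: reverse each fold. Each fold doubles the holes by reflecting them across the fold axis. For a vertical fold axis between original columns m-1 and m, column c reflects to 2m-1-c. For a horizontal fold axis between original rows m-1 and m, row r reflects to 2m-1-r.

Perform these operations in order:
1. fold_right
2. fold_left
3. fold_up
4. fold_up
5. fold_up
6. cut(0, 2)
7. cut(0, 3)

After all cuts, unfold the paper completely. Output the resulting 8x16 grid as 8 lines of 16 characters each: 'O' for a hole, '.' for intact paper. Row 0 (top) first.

Answer: ..OOOO....OOOO..
..OOOO....OOOO..
..OOOO....OOOO..
..OOOO....OOOO..
..OOOO....OOOO..
..OOOO....OOOO..
..OOOO....OOOO..
..OOOO....OOOO..

Derivation:
Op 1 fold_right: fold axis v@8; visible region now rows[0,8) x cols[8,16) = 8x8
Op 2 fold_left: fold axis v@12; visible region now rows[0,8) x cols[8,12) = 8x4
Op 3 fold_up: fold axis h@4; visible region now rows[0,4) x cols[8,12) = 4x4
Op 4 fold_up: fold axis h@2; visible region now rows[0,2) x cols[8,12) = 2x4
Op 5 fold_up: fold axis h@1; visible region now rows[0,1) x cols[8,12) = 1x4
Op 6 cut(0, 2): punch at orig (0,10); cuts so far [(0, 10)]; region rows[0,1) x cols[8,12) = 1x4
Op 7 cut(0, 3): punch at orig (0,11); cuts so far [(0, 10), (0, 11)]; region rows[0,1) x cols[8,12) = 1x4
Unfold 1 (reflect across h@1): 4 holes -> [(0, 10), (0, 11), (1, 10), (1, 11)]
Unfold 2 (reflect across h@2): 8 holes -> [(0, 10), (0, 11), (1, 10), (1, 11), (2, 10), (2, 11), (3, 10), (3, 11)]
Unfold 3 (reflect across h@4): 16 holes -> [(0, 10), (0, 11), (1, 10), (1, 11), (2, 10), (2, 11), (3, 10), (3, 11), (4, 10), (4, 11), (5, 10), (5, 11), (6, 10), (6, 11), (7, 10), (7, 11)]
Unfold 4 (reflect across v@12): 32 holes -> [(0, 10), (0, 11), (0, 12), (0, 13), (1, 10), (1, 11), (1, 12), (1, 13), (2, 10), (2, 11), (2, 12), (2, 13), (3, 10), (3, 11), (3, 12), (3, 13), (4, 10), (4, 11), (4, 12), (4, 13), (5, 10), (5, 11), (5, 12), (5, 13), (6, 10), (6, 11), (6, 12), (6, 13), (7, 10), (7, 11), (7, 12), (7, 13)]
Unfold 5 (reflect across v@8): 64 holes -> [(0, 2), (0, 3), (0, 4), (0, 5), (0, 10), (0, 11), (0, 12), (0, 13), (1, 2), (1, 3), (1, 4), (1, 5), (1, 10), (1, 11), (1, 12), (1, 13), (2, 2), (2, 3), (2, 4), (2, 5), (2, 10), (2, 11), (2, 12), (2, 13), (3, 2), (3, 3), (3, 4), (3, 5), (3, 10), (3, 11), (3, 12), (3, 13), (4, 2), (4, 3), (4, 4), (4, 5), (4, 10), (4, 11), (4, 12), (4, 13), (5, 2), (5, 3), (5, 4), (5, 5), (5, 10), (5, 11), (5, 12), (5, 13), (6, 2), (6, 3), (6, 4), (6, 5), (6, 10), (6, 11), (6, 12), (6, 13), (7, 2), (7, 3), (7, 4), (7, 5), (7, 10), (7, 11), (7, 12), (7, 13)]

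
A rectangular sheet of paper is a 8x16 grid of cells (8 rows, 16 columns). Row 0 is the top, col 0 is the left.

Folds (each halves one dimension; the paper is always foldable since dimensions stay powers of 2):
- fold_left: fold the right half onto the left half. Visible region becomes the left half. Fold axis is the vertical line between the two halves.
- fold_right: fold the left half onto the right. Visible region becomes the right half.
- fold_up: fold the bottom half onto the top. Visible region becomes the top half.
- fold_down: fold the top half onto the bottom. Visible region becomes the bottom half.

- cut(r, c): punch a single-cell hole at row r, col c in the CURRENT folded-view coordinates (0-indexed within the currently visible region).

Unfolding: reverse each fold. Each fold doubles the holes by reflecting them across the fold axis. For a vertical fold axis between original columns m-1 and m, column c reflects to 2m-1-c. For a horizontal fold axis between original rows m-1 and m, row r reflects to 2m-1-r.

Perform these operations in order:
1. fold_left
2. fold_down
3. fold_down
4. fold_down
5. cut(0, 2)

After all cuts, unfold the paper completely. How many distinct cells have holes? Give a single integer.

Op 1 fold_left: fold axis v@8; visible region now rows[0,8) x cols[0,8) = 8x8
Op 2 fold_down: fold axis h@4; visible region now rows[4,8) x cols[0,8) = 4x8
Op 3 fold_down: fold axis h@6; visible region now rows[6,8) x cols[0,8) = 2x8
Op 4 fold_down: fold axis h@7; visible region now rows[7,8) x cols[0,8) = 1x8
Op 5 cut(0, 2): punch at orig (7,2); cuts so far [(7, 2)]; region rows[7,8) x cols[0,8) = 1x8
Unfold 1 (reflect across h@7): 2 holes -> [(6, 2), (7, 2)]
Unfold 2 (reflect across h@6): 4 holes -> [(4, 2), (5, 2), (6, 2), (7, 2)]
Unfold 3 (reflect across h@4): 8 holes -> [(0, 2), (1, 2), (2, 2), (3, 2), (4, 2), (5, 2), (6, 2), (7, 2)]
Unfold 4 (reflect across v@8): 16 holes -> [(0, 2), (0, 13), (1, 2), (1, 13), (2, 2), (2, 13), (3, 2), (3, 13), (4, 2), (4, 13), (5, 2), (5, 13), (6, 2), (6, 13), (7, 2), (7, 13)]

Answer: 16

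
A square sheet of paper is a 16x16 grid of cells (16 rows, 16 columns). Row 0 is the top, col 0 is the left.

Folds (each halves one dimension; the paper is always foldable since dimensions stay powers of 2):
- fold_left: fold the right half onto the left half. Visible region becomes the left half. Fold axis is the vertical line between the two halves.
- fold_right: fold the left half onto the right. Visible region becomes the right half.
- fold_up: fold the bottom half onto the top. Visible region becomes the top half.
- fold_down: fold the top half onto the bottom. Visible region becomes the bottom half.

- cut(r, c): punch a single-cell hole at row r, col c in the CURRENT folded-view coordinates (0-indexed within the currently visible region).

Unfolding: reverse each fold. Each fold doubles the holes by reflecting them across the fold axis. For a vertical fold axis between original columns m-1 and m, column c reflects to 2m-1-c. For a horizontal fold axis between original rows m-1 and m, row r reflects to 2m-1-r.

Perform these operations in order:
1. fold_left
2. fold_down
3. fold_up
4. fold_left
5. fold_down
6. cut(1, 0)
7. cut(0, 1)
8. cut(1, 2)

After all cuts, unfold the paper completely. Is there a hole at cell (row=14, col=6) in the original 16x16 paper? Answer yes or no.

Op 1 fold_left: fold axis v@8; visible region now rows[0,16) x cols[0,8) = 16x8
Op 2 fold_down: fold axis h@8; visible region now rows[8,16) x cols[0,8) = 8x8
Op 3 fold_up: fold axis h@12; visible region now rows[8,12) x cols[0,8) = 4x8
Op 4 fold_left: fold axis v@4; visible region now rows[8,12) x cols[0,4) = 4x4
Op 5 fold_down: fold axis h@10; visible region now rows[10,12) x cols[0,4) = 2x4
Op 6 cut(1, 0): punch at orig (11,0); cuts so far [(11, 0)]; region rows[10,12) x cols[0,4) = 2x4
Op 7 cut(0, 1): punch at orig (10,1); cuts so far [(10, 1), (11, 0)]; region rows[10,12) x cols[0,4) = 2x4
Op 8 cut(1, 2): punch at orig (11,2); cuts so far [(10, 1), (11, 0), (11, 2)]; region rows[10,12) x cols[0,4) = 2x4
Unfold 1 (reflect across h@10): 6 holes -> [(8, 0), (8, 2), (9, 1), (10, 1), (11, 0), (11, 2)]
Unfold 2 (reflect across v@4): 12 holes -> [(8, 0), (8, 2), (8, 5), (8, 7), (9, 1), (9, 6), (10, 1), (10, 6), (11, 0), (11, 2), (11, 5), (11, 7)]
Unfold 3 (reflect across h@12): 24 holes -> [(8, 0), (8, 2), (8, 5), (8, 7), (9, 1), (9, 6), (10, 1), (10, 6), (11, 0), (11, 2), (11, 5), (11, 7), (12, 0), (12, 2), (12, 5), (12, 7), (13, 1), (13, 6), (14, 1), (14, 6), (15, 0), (15, 2), (15, 5), (15, 7)]
Unfold 4 (reflect across h@8): 48 holes -> [(0, 0), (0, 2), (0, 5), (0, 7), (1, 1), (1, 6), (2, 1), (2, 6), (3, 0), (3, 2), (3, 5), (3, 7), (4, 0), (4, 2), (4, 5), (4, 7), (5, 1), (5, 6), (6, 1), (6, 6), (7, 0), (7, 2), (7, 5), (7, 7), (8, 0), (8, 2), (8, 5), (8, 7), (9, 1), (9, 6), (10, 1), (10, 6), (11, 0), (11, 2), (11, 5), (11, 7), (12, 0), (12, 2), (12, 5), (12, 7), (13, 1), (13, 6), (14, 1), (14, 6), (15, 0), (15, 2), (15, 5), (15, 7)]
Unfold 5 (reflect across v@8): 96 holes -> [(0, 0), (0, 2), (0, 5), (0, 7), (0, 8), (0, 10), (0, 13), (0, 15), (1, 1), (1, 6), (1, 9), (1, 14), (2, 1), (2, 6), (2, 9), (2, 14), (3, 0), (3, 2), (3, 5), (3, 7), (3, 8), (3, 10), (3, 13), (3, 15), (4, 0), (4, 2), (4, 5), (4, 7), (4, 8), (4, 10), (4, 13), (4, 15), (5, 1), (5, 6), (5, 9), (5, 14), (6, 1), (6, 6), (6, 9), (6, 14), (7, 0), (7, 2), (7, 5), (7, 7), (7, 8), (7, 10), (7, 13), (7, 15), (8, 0), (8, 2), (8, 5), (8, 7), (8, 8), (8, 10), (8, 13), (8, 15), (9, 1), (9, 6), (9, 9), (9, 14), (10, 1), (10, 6), (10, 9), (10, 14), (11, 0), (11, 2), (11, 5), (11, 7), (11, 8), (11, 10), (11, 13), (11, 15), (12, 0), (12, 2), (12, 5), (12, 7), (12, 8), (12, 10), (12, 13), (12, 15), (13, 1), (13, 6), (13, 9), (13, 14), (14, 1), (14, 6), (14, 9), (14, 14), (15, 0), (15, 2), (15, 5), (15, 7), (15, 8), (15, 10), (15, 13), (15, 15)]
Holes: [(0, 0), (0, 2), (0, 5), (0, 7), (0, 8), (0, 10), (0, 13), (0, 15), (1, 1), (1, 6), (1, 9), (1, 14), (2, 1), (2, 6), (2, 9), (2, 14), (3, 0), (3, 2), (3, 5), (3, 7), (3, 8), (3, 10), (3, 13), (3, 15), (4, 0), (4, 2), (4, 5), (4, 7), (4, 8), (4, 10), (4, 13), (4, 15), (5, 1), (5, 6), (5, 9), (5, 14), (6, 1), (6, 6), (6, 9), (6, 14), (7, 0), (7, 2), (7, 5), (7, 7), (7, 8), (7, 10), (7, 13), (7, 15), (8, 0), (8, 2), (8, 5), (8, 7), (8, 8), (8, 10), (8, 13), (8, 15), (9, 1), (9, 6), (9, 9), (9, 14), (10, 1), (10, 6), (10, 9), (10, 14), (11, 0), (11, 2), (11, 5), (11, 7), (11, 8), (11, 10), (11, 13), (11, 15), (12, 0), (12, 2), (12, 5), (12, 7), (12, 8), (12, 10), (12, 13), (12, 15), (13, 1), (13, 6), (13, 9), (13, 14), (14, 1), (14, 6), (14, 9), (14, 14), (15, 0), (15, 2), (15, 5), (15, 7), (15, 8), (15, 10), (15, 13), (15, 15)]

Answer: yes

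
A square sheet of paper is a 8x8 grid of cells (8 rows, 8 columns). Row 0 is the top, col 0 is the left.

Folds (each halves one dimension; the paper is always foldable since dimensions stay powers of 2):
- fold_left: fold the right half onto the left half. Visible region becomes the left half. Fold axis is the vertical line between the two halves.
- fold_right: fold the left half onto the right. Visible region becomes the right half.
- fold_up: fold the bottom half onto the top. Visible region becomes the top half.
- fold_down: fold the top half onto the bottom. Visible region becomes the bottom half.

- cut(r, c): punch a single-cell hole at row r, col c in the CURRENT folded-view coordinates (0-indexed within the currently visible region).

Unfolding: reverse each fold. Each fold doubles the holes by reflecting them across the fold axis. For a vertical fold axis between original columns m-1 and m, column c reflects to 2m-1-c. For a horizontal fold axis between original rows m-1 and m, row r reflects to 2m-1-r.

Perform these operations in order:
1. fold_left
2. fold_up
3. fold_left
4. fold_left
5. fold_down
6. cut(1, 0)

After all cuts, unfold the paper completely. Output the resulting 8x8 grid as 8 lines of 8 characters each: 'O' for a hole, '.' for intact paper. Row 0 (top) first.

Answer: OOOOOOOO
........
........
OOOOOOOO
OOOOOOOO
........
........
OOOOOOOO

Derivation:
Op 1 fold_left: fold axis v@4; visible region now rows[0,8) x cols[0,4) = 8x4
Op 2 fold_up: fold axis h@4; visible region now rows[0,4) x cols[0,4) = 4x4
Op 3 fold_left: fold axis v@2; visible region now rows[0,4) x cols[0,2) = 4x2
Op 4 fold_left: fold axis v@1; visible region now rows[0,4) x cols[0,1) = 4x1
Op 5 fold_down: fold axis h@2; visible region now rows[2,4) x cols[0,1) = 2x1
Op 6 cut(1, 0): punch at orig (3,0); cuts so far [(3, 0)]; region rows[2,4) x cols[0,1) = 2x1
Unfold 1 (reflect across h@2): 2 holes -> [(0, 0), (3, 0)]
Unfold 2 (reflect across v@1): 4 holes -> [(0, 0), (0, 1), (3, 0), (3, 1)]
Unfold 3 (reflect across v@2): 8 holes -> [(0, 0), (0, 1), (0, 2), (0, 3), (3, 0), (3, 1), (3, 2), (3, 3)]
Unfold 4 (reflect across h@4): 16 holes -> [(0, 0), (0, 1), (0, 2), (0, 3), (3, 0), (3, 1), (3, 2), (3, 3), (4, 0), (4, 1), (4, 2), (4, 3), (7, 0), (7, 1), (7, 2), (7, 3)]
Unfold 5 (reflect across v@4): 32 holes -> [(0, 0), (0, 1), (0, 2), (0, 3), (0, 4), (0, 5), (0, 6), (0, 7), (3, 0), (3, 1), (3, 2), (3, 3), (3, 4), (3, 5), (3, 6), (3, 7), (4, 0), (4, 1), (4, 2), (4, 3), (4, 4), (4, 5), (4, 6), (4, 7), (7, 0), (7, 1), (7, 2), (7, 3), (7, 4), (7, 5), (7, 6), (7, 7)]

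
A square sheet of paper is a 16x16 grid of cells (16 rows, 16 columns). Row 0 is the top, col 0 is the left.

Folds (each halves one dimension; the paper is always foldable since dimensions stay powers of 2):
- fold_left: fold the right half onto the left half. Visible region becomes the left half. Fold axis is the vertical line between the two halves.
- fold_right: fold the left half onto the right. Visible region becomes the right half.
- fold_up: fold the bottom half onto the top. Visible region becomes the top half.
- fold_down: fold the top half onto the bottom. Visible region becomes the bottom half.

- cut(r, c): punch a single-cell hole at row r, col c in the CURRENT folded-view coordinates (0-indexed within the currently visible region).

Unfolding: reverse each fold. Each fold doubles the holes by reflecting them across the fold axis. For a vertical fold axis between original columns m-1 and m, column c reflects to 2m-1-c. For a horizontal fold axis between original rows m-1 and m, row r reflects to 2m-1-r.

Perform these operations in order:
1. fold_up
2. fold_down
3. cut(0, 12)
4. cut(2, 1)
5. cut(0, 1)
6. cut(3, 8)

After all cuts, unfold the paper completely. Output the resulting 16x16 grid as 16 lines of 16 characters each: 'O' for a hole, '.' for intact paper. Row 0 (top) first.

Op 1 fold_up: fold axis h@8; visible region now rows[0,8) x cols[0,16) = 8x16
Op 2 fold_down: fold axis h@4; visible region now rows[4,8) x cols[0,16) = 4x16
Op 3 cut(0, 12): punch at orig (4,12); cuts so far [(4, 12)]; region rows[4,8) x cols[0,16) = 4x16
Op 4 cut(2, 1): punch at orig (6,1); cuts so far [(4, 12), (6, 1)]; region rows[4,8) x cols[0,16) = 4x16
Op 5 cut(0, 1): punch at orig (4,1); cuts so far [(4, 1), (4, 12), (6, 1)]; region rows[4,8) x cols[0,16) = 4x16
Op 6 cut(3, 8): punch at orig (7,8); cuts so far [(4, 1), (4, 12), (6, 1), (7, 8)]; region rows[4,8) x cols[0,16) = 4x16
Unfold 1 (reflect across h@4): 8 holes -> [(0, 8), (1, 1), (3, 1), (3, 12), (4, 1), (4, 12), (6, 1), (7, 8)]
Unfold 2 (reflect across h@8): 16 holes -> [(0, 8), (1, 1), (3, 1), (3, 12), (4, 1), (4, 12), (6, 1), (7, 8), (8, 8), (9, 1), (11, 1), (11, 12), (12, 1), (12, 12), (14, 1), (15, 8)]

Answer: ........O.......
.O..............
................
.O..........O...
.O..........O...
................
.O..............
........O.......
........O.......
.O..............
................
.O..........O...
.O..........O...
................
.O..............
........O.......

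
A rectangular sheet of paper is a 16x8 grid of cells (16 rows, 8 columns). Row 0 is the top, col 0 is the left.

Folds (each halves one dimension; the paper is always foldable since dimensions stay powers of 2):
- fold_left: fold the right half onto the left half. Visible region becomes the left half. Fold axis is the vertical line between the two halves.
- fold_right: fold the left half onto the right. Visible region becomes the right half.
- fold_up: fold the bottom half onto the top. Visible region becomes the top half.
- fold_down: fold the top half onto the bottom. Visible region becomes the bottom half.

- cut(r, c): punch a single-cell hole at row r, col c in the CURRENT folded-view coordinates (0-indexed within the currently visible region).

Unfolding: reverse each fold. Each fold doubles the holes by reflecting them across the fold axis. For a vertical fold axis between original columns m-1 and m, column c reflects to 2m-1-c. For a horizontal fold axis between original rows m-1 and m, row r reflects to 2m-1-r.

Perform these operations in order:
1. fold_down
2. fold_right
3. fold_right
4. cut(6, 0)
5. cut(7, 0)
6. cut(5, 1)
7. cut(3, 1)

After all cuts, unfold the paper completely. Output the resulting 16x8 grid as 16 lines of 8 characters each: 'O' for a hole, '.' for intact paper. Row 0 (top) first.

Answer: .OO..OO.
.OO..OO.
O..OO..O
........
O..OO..O
........
........
........
........
........
........
O..OO..O
........
O..OO..O
.OO..OO.
.OO..OO.

Derivation:
Op 1 fold_down: fold axis h@8; visible region now rows[8,16) x cols[0,8) = 8x8
Op 2 fold_right: fold axis v@4; visible region now rows[8,16) x cols[4,8) = 8x4
Op 3 fold_right: fold axis v@6; visible region now rows[8,16) x cols[6,8) = 8x2
Op 4 cut(6, 0): punch at orig (14,6); cuts so far [(14, 6)]; region rows[8,16) x cols[6,8) = 8x2
Op 5 cut(7, 0): punch at orig (15,6); cuts so far [(14, 6), (15, 6)]; region rows[8,16) x cols[6,8) = 8x2
Op 6 cut(5, 1): punch at orig (13,7); cuts so far [(13, 7), (14, 6), (15, 6)]; region rows[8,16) x cols[6,8) = 8x2
Op 7 cut(3, 1): punch at orig (11,7); cuts so far [(11, 7), (13, 7), (14, 6), (15, 6)]; region rows[8,16) x cols[6,8) = 8x2
Unfold 1 (reflect across v@6): 8 holes -> [(11, 4), (11, 7), (13, 4), (13, 7), (14, 5), (14, 6), (15, 5), (15, 6)]
Unfold 2 (reflect across v@4): 16 holes -> [(11, 0), (11, 3), (11, 4), (11, 7), (13, 0), (13, 3), (13, 4), (13, 7), (14, 1), (14, 2), (14, 5), (14, 6), (15, 1), (15, 2), (15, 5), (15, 6)]
Unfold 3 (reflect across h@8): 32 holes -> [(0, 1), (0, 2), (0, 5), (0, 6), (1, 1), (1, 2), (1, 5), (1, 6), (2, 0), (2, 3), (2, 4), (2, 7), (4, 0), (4, 3), (4, 4), (4, 7), (11, 0), (11, 3), (11, 4), (11, 7), (13, 0), (13, 3), (13, 4), (13, 7), (14, 1), (14, 2), (14, 5), (14, 6), (15, 1), (15, 2), (15, 5), (15, 6)]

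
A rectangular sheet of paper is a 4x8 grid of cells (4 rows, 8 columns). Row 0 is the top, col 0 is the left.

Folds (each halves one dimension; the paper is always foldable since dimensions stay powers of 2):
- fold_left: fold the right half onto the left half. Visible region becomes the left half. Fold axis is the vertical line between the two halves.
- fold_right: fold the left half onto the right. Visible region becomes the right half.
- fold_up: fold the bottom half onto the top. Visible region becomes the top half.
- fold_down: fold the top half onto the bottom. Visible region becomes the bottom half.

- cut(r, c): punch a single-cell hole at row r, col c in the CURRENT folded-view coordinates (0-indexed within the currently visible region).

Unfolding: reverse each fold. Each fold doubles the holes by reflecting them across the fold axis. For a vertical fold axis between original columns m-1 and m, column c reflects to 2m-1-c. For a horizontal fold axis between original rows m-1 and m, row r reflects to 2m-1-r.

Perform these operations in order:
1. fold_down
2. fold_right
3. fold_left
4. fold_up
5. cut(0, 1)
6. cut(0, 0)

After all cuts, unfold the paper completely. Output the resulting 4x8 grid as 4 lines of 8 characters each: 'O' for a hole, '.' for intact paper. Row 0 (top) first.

Answer: OOOOOOOO
OOOOOOOO
OOOOOOOO
OOOOOOOO

Derivation:
Op 1 fold_down: fold axis h@2; visible region now rows[2,4) x cols[0,8) = 2x8
Op 2 fold_right: fold axis v@4; visible region now rows[2,4) x cols[4,8) = 2x4
Op 3 fold_left: fold axis v@6; visible region now rows[2,4) x cols[4,6) = 2x2
Op 4 fold_up: fold axis h@3; visible region now rows[2,3) x cols[4,6) = 1x2
Op 5 cut(0, 1): punch at orig (2,5); cuts so far [(2, 5)]; region rows[2,3) x cols[4,6) = 1x2
Op 6 cut(0, 0): punch at orig (2,4); cuts so far [(2, 4), (2, 5)]; region rows[2,3) x cols[4,6) = 1x2
Unfold 1 (reflect across h@3): 4 holes -> [(2, 4), (2, 5), (3, 4), (3, 5)]
Unfold 2 (reflect across v@6): 8 holes -> [(2, 4), (2, 5), (2, 6), (2, 7), (3, 4), (3, 5), (3, 6), (3, 7)]
Unfold 3 (reflect across v@4): 16 holes -> [(2, 0), (2, 1), (2, 2), (2, 3), (2, 4), (2, 5), (2, 6), (2, 7), (3, 0), (3, 1), (3, 2), (3, 3), (3, 4), (3, 5), (3, 6), (3, 7)]
Unfold 4 (reflect across h@2): 32 holes -> [(0, 0), (0, 1), (0, 2), (0, 3), (0, 4), (0, 5), (0, 6), (0, 7), (1, 0), (1, 1), (1, 2), (1, 3), (1, 4), (1, 5), (1, 6), (1, 7), (2, 0), (2, 1), (2, 2), (2, 3), (2, 4), (2, 5), (2, 6), (2, 7), (3, 0), (3, 1), (3, 2), (3, 3), (3, 4), (3, 5), (3, 6), (3, 7)]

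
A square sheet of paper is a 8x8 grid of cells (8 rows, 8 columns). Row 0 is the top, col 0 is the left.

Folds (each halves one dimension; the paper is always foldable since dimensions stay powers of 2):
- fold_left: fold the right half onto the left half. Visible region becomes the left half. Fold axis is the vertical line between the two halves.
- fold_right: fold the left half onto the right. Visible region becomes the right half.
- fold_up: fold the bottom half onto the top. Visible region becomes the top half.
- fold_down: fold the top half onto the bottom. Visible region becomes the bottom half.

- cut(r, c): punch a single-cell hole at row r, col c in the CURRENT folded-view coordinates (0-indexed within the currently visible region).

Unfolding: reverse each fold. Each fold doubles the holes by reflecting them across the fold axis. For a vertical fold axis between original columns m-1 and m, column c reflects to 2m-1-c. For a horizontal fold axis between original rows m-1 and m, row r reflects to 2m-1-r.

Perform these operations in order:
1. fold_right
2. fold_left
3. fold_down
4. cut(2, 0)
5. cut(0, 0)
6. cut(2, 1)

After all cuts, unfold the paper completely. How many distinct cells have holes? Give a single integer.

Answer: 24

Derivation:
Op 1 fold_right: fold axis v@4; visible region now rows[0,8) x cols[4,8) = 8x4
Op 2 fold_left: fold axis v@6; visible region now rows[0,8) x cols[4,6) = 8x2
Op 3 fold_down: fold axis h@4; visible region now rows[4,8) x cols[4,6) = 4x2
Op 4 cut(2, 0): punch at orig (6,4); cuts so far [(6, 4)]; region rows[4,8) x cols[4,6) = 4x2
Op 5 cut(0, 0): punch at orig (4,4); cuts so far [(4, 4), (6, 4)]; region rows[4,8) x cols[4,6) = 4x2
Op 6 cut(2, 1): punch at orig (6,5); cuts so far [(4, 4), (6, 4), (6, 5)]; region rows[4,8) x cols[4,6) = 4x2
Unfold 1 (reflect across h@4): 6 holes -> [(1, 4), (1, 5), (3, 4), (4, 4), (6, 4), (6, 5)]
Unfold 2 (reflect across v@6): 12 holes -> [(1, 4), (1, 5), (1, 6), (1, 7), (3, 4), (3, 7), (4, 4), (4, 7), (6, 4), (6, 5), (6, 6), (6, 7)]
Unfold 3 (reflect across v@4): 24 holes -> [(1, 0), (1, 1), (1, 2), (1, 3), (1, 4), (1, 5), (1, 6), (1, 7), (3, 0), (3, 3), (3, 4), (3, 7), (4, 0), (4, 3), (4, 4), (4, 7), (6, 0), (6, 1), (6, 2), (6, 3), (6, 4), (6, 5), (6, 6), (6, 7)]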